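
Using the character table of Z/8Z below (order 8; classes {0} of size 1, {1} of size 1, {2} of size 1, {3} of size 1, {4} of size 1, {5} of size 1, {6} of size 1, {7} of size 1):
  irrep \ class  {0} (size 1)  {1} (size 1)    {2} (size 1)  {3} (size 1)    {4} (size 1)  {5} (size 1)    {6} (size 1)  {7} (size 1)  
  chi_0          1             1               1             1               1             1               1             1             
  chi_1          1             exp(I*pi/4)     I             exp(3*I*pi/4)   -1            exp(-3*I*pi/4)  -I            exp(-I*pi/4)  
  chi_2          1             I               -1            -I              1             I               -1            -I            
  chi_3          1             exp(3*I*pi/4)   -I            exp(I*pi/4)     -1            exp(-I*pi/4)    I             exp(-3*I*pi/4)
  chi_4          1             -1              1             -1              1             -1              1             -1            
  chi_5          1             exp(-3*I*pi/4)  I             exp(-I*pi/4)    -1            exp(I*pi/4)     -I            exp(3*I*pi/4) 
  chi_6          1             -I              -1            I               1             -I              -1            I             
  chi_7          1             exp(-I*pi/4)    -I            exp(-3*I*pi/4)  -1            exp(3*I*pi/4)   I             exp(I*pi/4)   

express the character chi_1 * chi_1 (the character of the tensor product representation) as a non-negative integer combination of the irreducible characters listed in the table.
chi_1 tensor chi_1 = chi_2 (all other irreducibles have multiplicity 0).

Why: The character of a tensor product is the pointwise product (chi_1 * chi_1)(C) = chi_1(C) * chi_1(C):
  {0}: (1)*(1), {1}: (exp(I*pi/4))*(exp(I*pi/4)), {2}: (I)*(I), {3}: (exp(3*I*pi/4))*(exp(3*I*pi/4)), {4}: (-1)*(-1), {5}: (exp(-3*I*pi/4))*(exp(-3*I*pi/4)), {6}: (-I)*(-I), {7}: (exp(-I*pi/4))*(exp(-I*pi/4))
so (chi_1 * chi_1) takes values
  {0} -> 1, {1} -> I, {2} -> -1, {3} -> -I, {4} -> 1, {5} -> I, {6} -> -1, {7} -> -I.
Now take the inner product of this character with each irreducible chi from the table, <chi_1*chi_1, chi> = (1/8) sum_C |C| (chi_1*chi_1)(C) conj(chi(C)):
  <chi_1*chi_1, chi_0> = (1/8)[1*(1)*conj(1) + 1*(I)*conj(1) + 1*(-1)*conj(1) + 1*(-I)*conj(1) + 1*(1)*conj(1) + 1*(I)*conj(1) + 1*(-1)*conj(1) + 1*(-I)*conj(1)]
      = (1/8)[(1) + (I) + (-1) + (-I) + (1) + (I) + (-1) + (-I)] = 0/8 = 0
  <chi_1*chi_1, chi_1> = (1/8)[1*(1)*conj(1) + 1*(I)*conj(exp(I*pi/4)) + 1*(-1)*conj(I) + 1*(-I)*conj(exp(3*I*pi/4)) + 1*(1)*conj(-1) + 1*(I)*conj(exp(-3*I*pi/4)) + 1*(-1)*conj(-I) + 1*(-I)*conj(exp(-I*pi/4))]
      = (1/8)[(1) + (exp(I*pi/4)) + (I) + (-exp(-I*pi/4)) + (-1) + (exp(-3*I*pi/4)) + (-I) + (-exp(3*I*pi/4))] = 0/8 = 0
  <chi_1*chi_1, chi_2> = (1/8)[1*(1)*conj(1) + 1*(I)*conj(I) + 1*(-1)*conj(-1) + 1*(-I)*conj(-I) + 1*(1)*conj(1) + 1*(I)*conj(I) + 1*(-1)*conj(-1) + 1*(-I)*conj(-I)]
      = (1/8)[(1) + (1) + (1) + (1) + (1) + (1) + (1) + (1)] = 8/8 = 1
  <chi_1*chi_1, chi_3> = (1/8)[1*(1)*conj(1) + 1*(I)*conj(exp(3*I*pi/4)) + 1*(-1)*conj(-I) + 1*(-I)*conj(exp(I*pi/4)) + 1*(1)*conj(-1) + 1*(I)*conj(exp(-I*pi/4)) + 1*(-1)*conj(I) + 1*(-I)*conj(exp(-3*I*pi/4))]
      = (1/8)[(1) + (exp(-I*pi/4)) + (-I) + (-exp(I*pi/4)) + (-1) + (exp(3*I*pi/4)) + (I) + (-exp(-3*I*pi/4))] = 0/8 = 0
  <chi_1*chi_1, chi_4> = (1/8)[1*(1)*conj(1) + 1*(I)*conj(-1) + 1*(-1)*conj(1) + 1*(-I)*conj(-1) + 1*(1)*conj(1) + 1*(I)*conj(-1) + 1*(-1)*conj(1) + 1*(-I)*conj(-1)]
      = (1/8)[(1) + (-I) + (-1) + (I) + (1) + (-I) + (-1) + (I)] = 0/8 = 0
  <chi_1*chi_1, chi_5> = (1/8)[1*(1)*conj(1) + 1*(I)*conj(exp(-3*I*pi/4)) + 1*(-1)*conj(I) + 1*(-I)*conj(exp(-I*pi/4)) + 1*(1)*conj(-1) + 1*(I)*conj(exp(I*pi/4)) + 1*(-1)*conj(-I) + 1*(-I)*conj(exp(3*I*pi/4))]
      = (1/8)[(1) + (exp(-3*I*pi/4)) + (I) + (-exp(3*I*pi/4)) + (-1) + (exp(I*pi/4)) + (-I) + (-exp(-I*pi/4))] = 0/8 = 0
  <chi_1*chi_1, chi_6> = (1/8)[1*(1)*conj(1) + 1*(I)*conj(-I) + 1*(-1)*conj(-1) + 1*(-I)*conj(I) + 1*(1)*conj(1) + 1*(I)*conj(-I) + 1*(-1)*conj(-1) + 1*(-I)*conj(I)]
      = (1/8)[(1) + (-1) + (1) + (-1) + (1) + (-1) + (1) + (-1)] = 0/8 = 0
  <chi_1*chi_1, chi_7> = (1/8)[1*(1)*conj(1) + 1*(I)*conj(exp(-I*pi/4)) + 1*(-1)*conj(-I) + 1*(-I)*conj(exp(-3*I*pi/4)) + 1*(1)*conj(-1) + 1*(I)*conj(exp(3*I*pi/4)) + 1*(-1)*conj(I) + 1*(-I)*conj(exp(I*pi/4))]
      = (1/8)[(1) + (exp(3*I*pi/4)) + (-I) + (-exp(-3*I*pi/4)) + (-1) + (exp(-I*pi/4)) + (I) + (-exp(I*pi/4))] = 0/8 = 0
(Exp terms are combined using exp(i*s)*conj(exp(i*t)) = exp(i*(s-t)), and sums of them are collapsed using the identity that for every m > 1 the m distinct m-th roots of unity sum to 0, e.g. 1 + exp(2*I*pi/3) + exp(-2*I*pi/3) = 0.)
Hence the multiplicities are chi_2: 1. Dimension check: dim(chi_1)*dim(chi_1) = 1*1 = 1 and sum (mult * dim) = 1*1 = 1.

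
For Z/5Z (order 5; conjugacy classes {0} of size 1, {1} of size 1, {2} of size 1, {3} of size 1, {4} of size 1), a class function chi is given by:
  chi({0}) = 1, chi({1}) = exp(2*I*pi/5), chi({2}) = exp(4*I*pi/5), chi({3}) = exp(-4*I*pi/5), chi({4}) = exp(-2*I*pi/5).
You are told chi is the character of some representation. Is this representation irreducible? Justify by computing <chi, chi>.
Irreducible: <chi, chi> = 1.

Details: <chi, chi> = (1/|G|) sum_C |C| * |chi(C)|^2 = (1/5)[1*|1|^2 + 1*|exp(2*I*pi/5)|^2 + 1*|exp(4*I*pi/5)|^2 + 1*|exp(-4*I*pi/5)|^2 + 1*|exp(-2*I*pi/5)|^2]
  = (1/5)[(1) + (1) + (1) + (1) + (1)] = 5/5 = 1.
(Exp terms are combined using exp(i*s)*conj(exp(i*t)) = exp(i*(s-t)), and sums of them are collapsed using the identity that for every m > 1 the m distinct m-th roots of unity sum to 0, e.g. 1 + exp(2*I*pi/3) + exp(-2*I*pi/3) = 0.)
A character is irreducible iff <chi, chi> = 1, so this representation is irreducible.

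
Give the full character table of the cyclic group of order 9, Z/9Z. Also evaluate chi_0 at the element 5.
Character table of Z/9Z (irreps indexed chi_0,...,chi_8 with chi_k(m) = zeta_9^(k*m), zeta_9 = exp(2*pi*i/9)):
  irrep \ class  {0} (size 1)  {1} (size 1)    {2} (size 1)    {3} (size 1)    {4} (size 1)    {5} (size 1)    {6} (size 1)    {7} (size 1)    {8} (size 1)  
  chi_0          1             1               1               1               1               1               1               1               1             
  chi_1          1             exp(2*I*pi/9)   exp(4*I*pi/9)   exp(2*I*pi/3)   exp(8*I*pi/9)   exp(-8*I*pi/9)  exp(-2*I*pi/3)  exp(-4*I*pi/9)  exp(-2*I*pi/9)
  chi_2          1             exp(4*I*pi/9)   exp(8*I*pi/9)   exp(-2*I*pi/3)  exp(-2*I*pi/9)  exp(2*I*pi/9)   exp(2*I*pi/3)   exp(-8*I*pi/9)  exp(-4*I*pi/9)
  chi_3          1             exp(2*I*pi/3)   exp(-2*I*pi/3)  1               exp(2*I*pi/3)   exp(-2*I*pi/3)  1               exp(2*I*pi/3)   exp(-2*I*pi/3)
  chi_4          1             exp(8*I*pi/9)   exp(-2*I*pi/9)  exp(2*I*pi/3)   exp(-4*I*pi/9)  exp(4*I*pi/9)   exp(-2*I*pi/3)  exp(2*I*pi/9)   exp(-8*I*pi/9)
  chi_5          1             exp(-8*I*pi/9)  exp(2*I*pi/9)   exp(-2*I*pi/3)  exp(4*I*pi/9)   exp(-4*I*pi/9)  exp(2*I*pi/3)   exp(-2*I*pi/9)  exp(8*I*pi/9) 
  chi_6          1             exp(-2*I*pi/3)  exp(2*I*pi/3)   1               exp(-2*I*pi/3)  exp(2*I*pi/3)   1               exp(-2*I*pi/3)  exp(2*I*pi/3) 
  chi_7          1             exp(-4*I*pi/9)  exp(-8*I*pi/9)  exp(2*I*pi/3)   exp(2*I*pi/9)   exp(-2*I*pi/9)  exp(-2*I*pi/3)  exp(8*I*pi/9)   exp(4*I*pi/9) 
  chi_8          1             exp(-2*I*pi/9)  exp(-4*I*pi/9)  exp(-2*I*pi/3)  exp(-8*I*pi/9)  exp(8*I*pi/9)   exp(2*I*pi/3)   exp(4*I*pi/9)   exp(2*I*pi/9) 

Spot check: chi_0(5) = zeta_9^(0*5) = zeta_9^0 = 1.

Z/9Z is abelian, so all 9 irreducible complex representations are 1-dimensional. They are given by chi_k(m) = zeta_9^(k*m) for k = 0,...,8. Row orthogonality: sum_m chi_k(m) conj(chi_l(m)) = 9 * [k = l].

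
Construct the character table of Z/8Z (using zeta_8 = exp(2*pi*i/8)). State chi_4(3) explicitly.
Character table of Z/8Z (irreps indexed chi_0,...,chi_7 with chi_k(m) = zeta_8^(k*m), zeta_8 = exp(2*pi*i/8)):
  irrep \ class  {0} (size 1)  {1} (size 1)    {2} (size 1)  {3} (size 1)    {4} (size 1)  {5} (size 1)    {6} (size 1)  {7} (size 1)  
  chi_0          1             1               1             1               1             1               1             1             
  chi_1          1             exp(I*pi/4)     I             exp(3*I*pi/4)   -1            exp(-3*I*pi/4)  -I            exp(-I*pi/4)  
  chi_2          1             I               -1            -I              1             I               -1            -I            
  chi_3          1             exp(3*I*pi/4)   -I            exp(I*pi/4)     -1            exp(-I*pi/4)    I             exp(-3*I*pi/4)
  chi_4          1             -1              1             -1              1             -1              1             -1            
  chi_5          1             exp(-3*I*pi/4)  I             exp(-I*pi/4)    -1            exp(I*pi/4)     -I            exp(3*I*pi/4) 
  chi_6          1             -I              -1            I               1             -I              -1            I             
  chi_7          1             exp(-I*pi/4)    -I            exp(-3*I*pi/4)  -1            exp(3*I*pi/4)   I             exp(I*pi/4)   

Spot check: chi_4(3) = zeta_8^(4*3) = zeta_8^12 = -1.

Details: Z/8Z is abelian, so all 8 irreducible complex representations are 1-dimensional. They are given by chi_k(m) = zeta_8^(k*m) for k = 0,...,7. Row orthogonality: sum_m chi_k(m) conj(chi_l(m)) = 8 * [k = l].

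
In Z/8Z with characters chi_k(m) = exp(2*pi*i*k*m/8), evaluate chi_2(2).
chi_2(2) = zeta_8^4 = -1

Argument: chi_2(2) = zeta_8^(2*2) = zeta_8^4. Since zeta_8^8 = 1, this equals zeta_8^4 = exp(2*pi*i*4/8) = -1.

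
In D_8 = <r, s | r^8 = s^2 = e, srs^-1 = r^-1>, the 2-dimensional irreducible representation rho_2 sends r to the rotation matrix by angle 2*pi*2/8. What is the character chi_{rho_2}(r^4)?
chi_{rho_2}(r^4) = 2*cos(2*pi*2*4/8) = 2

Explanation: rho_2(r^4) is rotation by angle 2*pi*2*4/8, whose trace is 2*cos(2*pi*2*4/8) = 2.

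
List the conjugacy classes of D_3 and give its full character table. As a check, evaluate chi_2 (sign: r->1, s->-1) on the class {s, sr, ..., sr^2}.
Conjugacy classes: {e} of size 1, {r^1, r^2} of size 2, {s, sr, ..., sr^2} of size 3.
Character table:
  irrep \ class              {e} (size 1)  {r^1, r^2} (size 2)  {s, sr, ..., sr^2} (size 3)
  chi_1 (triv)               1             1                    1                          
  chi_2 (sign: r->1, s->-1)  1             1                    -1                         
  chi_3 (2d, j=1)            2             -1                   0                          

Spot check: chi_2 (sign: r->1, s->-1) on {s, sr, ..., sr^2} = -1.

Why: D_3 has order 2*3 = 6 with 3 conjugacy classes, hence 3 irreducibles. Sum of squared dims 1 + 1 + 4 = 6 = |G|. Linear characters come from the abelianisation; the 2-dimensional irreps have character r^k -> 2*cos(2*pi*j*k/3), reflections -> 0.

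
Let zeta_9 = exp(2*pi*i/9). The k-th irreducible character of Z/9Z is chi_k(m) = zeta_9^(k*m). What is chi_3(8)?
chi_3(8) = zeta_9^24 = exp(-2*I*pi/3)

Proof sketch: chi_3(8) = zeta_9^(3*8) = zeta_9^24. Since zeta_9^9 = 1, this equals zeta_9^6 = exp(2*pi*i*6/9) = exp(-2*I*pi/3).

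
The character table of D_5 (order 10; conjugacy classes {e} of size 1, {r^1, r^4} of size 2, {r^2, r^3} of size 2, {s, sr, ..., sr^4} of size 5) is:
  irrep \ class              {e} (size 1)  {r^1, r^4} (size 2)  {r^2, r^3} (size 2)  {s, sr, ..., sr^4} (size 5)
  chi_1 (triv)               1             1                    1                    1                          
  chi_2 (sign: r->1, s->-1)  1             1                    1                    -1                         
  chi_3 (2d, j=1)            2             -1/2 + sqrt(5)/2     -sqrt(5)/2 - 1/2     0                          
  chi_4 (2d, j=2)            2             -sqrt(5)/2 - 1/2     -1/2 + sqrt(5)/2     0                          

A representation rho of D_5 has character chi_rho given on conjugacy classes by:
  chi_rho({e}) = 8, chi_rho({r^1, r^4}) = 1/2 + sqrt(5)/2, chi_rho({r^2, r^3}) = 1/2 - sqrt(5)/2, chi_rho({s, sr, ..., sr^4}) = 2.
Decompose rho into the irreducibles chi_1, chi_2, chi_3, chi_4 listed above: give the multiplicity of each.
Multiplicities: chi_1: 2, chi_2: 0, chi_3: 2, chi_4: 1.

Working: Use <chi_rho, chi> = (1/|G|) sum_C |C| * chi_rho(C) * conj(chi(C)) with |G| = 10 for each irreducible chi in the table:
  <chi_rho, chi_1> = (1/10)[1*(8)*conj(1) + 2*(1/2 + sqrt(5)/2)*conj(1) + 2*(1/2 - sqrt(5)/2)*conj(1) + 5*(2)*conj(1)]
      = (1/10)[(8) + (1 + sqrt(5)) + (1 - sqrt(5)) + (10)] = 20/10 = 2
  <chi_rho, chi_2> = (1/10)[1*(8)*conj(1) + 2*(1/2 + sqrt(5)/2)*conj(1) + 2*(1/2 - sqrt(5)/2)*conj(1) + 5*(2)*conj(-1)]
      = (1/10)[(8) + (1 + sqrt(5)) + (1 - sqrt(5)) + (-10)] = 0/10 = 0
  <chi_rho, chi_3> = (1/10)[1*(8)*conj(2) + 2*(1/2 + sqrt(5)/2)*conj(-1/2 + sqrt(5)/2) + 2*(1/2 - sqrt(5)/2)*conj(-sqrt(5)/2 - 1/2) + 5*(2)*conj(0)]
      = (1/10)[(16) + (2) + (2) + (0)] = 20/10 = 2
  <chi_rho, chi_4> = (1/10)[1*(8)*conj(2) + 2*(1/2 + sqrt(5)/2)*conj(-sqrt(5)/2 - 1/2) + 2*(1/2 - sqrt(5)/2)*conj(-1/2 + sqrt(5)/2) + 5*(2)*conj(0)]
      = (1/10)[(16) + (-3 - sqrt(5)) + (-3 + sqrt(5)) + (0)] = 10/10 = 1
Dimension check: dim(rho) = sum (mult * dim) = 2*1 + 0*1 + 2*2 + 1*2 = 8 = chi_rho(e) = 8.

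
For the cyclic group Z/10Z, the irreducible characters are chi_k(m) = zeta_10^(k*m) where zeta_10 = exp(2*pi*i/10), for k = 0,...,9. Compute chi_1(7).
chi_1(7) = zeta_10^7 = exp(-3*I*pi/5)

chi_1(7) = zeta_10^(1*7) = zeta_10^7. Since zeta_10^10 = 1, this equals zeta_10^7 = exp(2*pi*i*7/10) = exp(-3*I*pi/5).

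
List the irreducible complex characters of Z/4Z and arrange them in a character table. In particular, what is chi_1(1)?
Character table of Z/4Z (irreps indexed chi_0,...,chi_3 with chi_k(m) = zeta_4^(k*m), zeta_4 = exp(2*pi*i/4)):
  irrep \ class  {0} (size 1)  {1} (size 1)  {2} (size 1)  {3} (size 1)
  chi_0          1             1             1             1           
  chi_1          1             I             -1            -I          
  chi_2          1             -1            1             -1          
  chi_3          1             -I            -1            I           

Spot check: chi_1(1) = zeta_4^(1*1) = zeta_4^1 = I.

Reasoning: Z/4Z is abelian, so all 4 irreducible complex representations are 1-dimensional. They are given by chi_k(m) = zeta_4^(k*m) for k = 0,...,3. Row orthogonality: sum_m chi_k(m) conj(chi_l(m)) = 4 * [k = l].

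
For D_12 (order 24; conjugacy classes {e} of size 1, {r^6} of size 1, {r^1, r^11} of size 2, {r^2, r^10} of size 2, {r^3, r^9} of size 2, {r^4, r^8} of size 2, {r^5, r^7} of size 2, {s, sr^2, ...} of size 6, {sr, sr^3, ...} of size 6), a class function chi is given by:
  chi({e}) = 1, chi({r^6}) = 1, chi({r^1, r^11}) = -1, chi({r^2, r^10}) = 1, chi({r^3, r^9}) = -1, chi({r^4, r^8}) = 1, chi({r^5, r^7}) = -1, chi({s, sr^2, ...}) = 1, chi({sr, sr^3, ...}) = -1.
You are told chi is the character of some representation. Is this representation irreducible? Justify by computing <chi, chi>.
Irreducible: <chi, chi> = 1.

Proof sketch: <chi, chi> = (1/|G|) sum_C |C| * |chi(C)|^2 = (1/24)[1*|1|^2 + 1*|1|^2 + 2*|-1|^2 + 2*|1|^2 + 2*|-1|^2 + 2*|1|^2 + 2*|-1|^2 + 6*|1|^2 + 6*|-1|^2]
  = (1/24)[(1) + (1) + (2) + (2) + (2) + (2) + (2) + (6) + (6)] = 24/24 = 1.
A character is irreducible iff <chi, chi> = 1, so this representation is irreducible.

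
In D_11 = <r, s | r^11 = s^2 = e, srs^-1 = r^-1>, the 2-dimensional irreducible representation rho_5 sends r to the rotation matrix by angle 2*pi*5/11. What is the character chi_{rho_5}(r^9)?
chi_{rho_5}(r^9) = 2*cos(2*pi*5*9/11) = 2*cos(90*pi/11)

Justification: rho_5(r^9) is rotation by angle 2*pi*5*9/11, whose trace is 2*cos(2*pi*5*9/11) = 2*cos(90*pi/11).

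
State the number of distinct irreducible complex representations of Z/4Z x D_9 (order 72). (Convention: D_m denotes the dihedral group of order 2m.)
24

Solution. The number of irreducible complex representations of a finite group equals its number of conjugacy classes. For a direct product, #classes(G x H) = #classes(G) * #classes(H). Z/4Z has 4 classes (abelian), D_9 has 6 classes, so 4 * 6 = 24, so Z/4Z x D_9 (order 72) has exactly 24 irreducible complex representations.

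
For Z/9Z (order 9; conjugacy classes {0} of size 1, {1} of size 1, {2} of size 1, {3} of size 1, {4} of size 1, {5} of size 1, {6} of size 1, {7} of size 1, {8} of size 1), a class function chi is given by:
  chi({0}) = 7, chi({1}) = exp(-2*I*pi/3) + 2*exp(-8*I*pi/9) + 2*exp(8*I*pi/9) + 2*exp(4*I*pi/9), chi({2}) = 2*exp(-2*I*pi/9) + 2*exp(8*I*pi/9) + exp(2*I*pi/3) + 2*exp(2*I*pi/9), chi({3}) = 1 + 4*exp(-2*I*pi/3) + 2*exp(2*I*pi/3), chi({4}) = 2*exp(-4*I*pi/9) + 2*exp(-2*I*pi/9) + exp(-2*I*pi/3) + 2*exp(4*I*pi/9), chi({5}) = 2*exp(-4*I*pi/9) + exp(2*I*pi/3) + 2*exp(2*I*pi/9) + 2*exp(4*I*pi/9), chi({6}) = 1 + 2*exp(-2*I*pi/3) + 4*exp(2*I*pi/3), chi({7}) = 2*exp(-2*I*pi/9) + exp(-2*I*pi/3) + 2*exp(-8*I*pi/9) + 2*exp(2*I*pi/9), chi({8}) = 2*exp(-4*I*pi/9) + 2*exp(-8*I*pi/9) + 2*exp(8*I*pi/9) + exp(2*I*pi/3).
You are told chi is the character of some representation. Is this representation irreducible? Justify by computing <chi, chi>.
Not irreducible (reducible): <chi, chi> = 13 > 1.

Explanation: <chi, chi> = (1/|G|) sum_C |C| * |chi(C)|^2 = (1/9)[1*|7|^2 + 1*|exp(-2*I*pi/3) + 2*exp(-8*I*pi/9) + 2*exp(8*I*pi/9) + 2*exp(4*I*pi/9)|^2 + 1*|2*exp(-2*I*pi/9) + 2*exp(8*I*pi/9) + exp(2*I*pi/3) + 2*exp(2*I*pi/9)|^2 + 1*|1 + 4*exp(-2*I*pi/3) + 2*exp(2*I*pi/3)|^2 + 1*|2*exp(-4*I*pi/9) + 2*exp(-2*I*pi/9) + exp(-2*I*pi/3) + 2*exp(4*I*pi/9)|^2 + 1*|2*exp(-4*I*pi/9) + exp(2*I*pi/3) + 2*exp(2*I*pi/9) + 2*exp(4*I*pi/9)|^2 + 1*|1 + 2*exp(-2*I*pi/3) + 4*exp(2*I*pi/3)|^2 + 1*|2*exp(-2*I*pi/9) + exp(-2*I*pi/3) + 2*exp(-8*I*pi/9) + 2*exp(2*I*pi/9)|^2 + 1*|2*exp(-4*I*pi/9) + 2*exp(-8*I*pi/9) + 2*exp(8*I*pi/9) + exp(2*I*pi/3)|^2]
  = (1/9)[(49) + (13 + 6*exp(-4*I*pi/9) + 6*exp(-2*I*pi/9) + 4*exp(-2*I*pi/3) + 2*exp(-8*I*pi/9) + 2*exp(8*I*pi/9) + 4*exp(2*I*pi/3) + 6*exp(2*I*pi/9) + 6*exp(4*I*pi/9)) + (13 + 6*exp(-4*I*pi/9) + 4*exp(-2*I*pi/3) + 6*exp(-8*I*pi/9) + 2*exp(-2*I*pi/9) + 2*exp(2*I*pi/9) + 6*exp(8*I*pi/9) + 4*exp(2*I*pi/3) + 6*exp(4*I*pi/9)) + (7) + (13 + 6*exp(-2*I*pi/9) + 4*exp(-2*I*pi/3) + 6*exp(-8*I*pi/9) + 2*exp(-4*I*pi/9) + 2*exp(4*I*pi/9) + 6*exp(8*I*pi/9) + 4*exp(2*I*pi/3) + 6*exp(2*I*pi/9)) + (13 + 6*exp(-2*I*pi/9) + 4*exp(-2*I*pi/3) + 6*exp(-8*I*pi/9) + 2*exp(-4*I*pi/9) + 2*exp(4*I*pi/9) + 6*exp(8*I*pi/9) + 4*exp(2*I*pi/3) + 6*exp(2*I*pi/9)) + (7) + (13 + 6*exp(-4*I*pi/9) + 4*exp(-2*I*pi/3) + 6*exp(-8*I*pi/9) + 2*exp(-2*I*pi/9) + 2*exp(2*I*pi/9) + 6*exp(8*I*pi/9) + 4*exp(2*I*pi/3) + 6*exp(4*I*pi/9)) + (13 + 6*exp(-4*I*pi/9) + 6*exp(-2*I*pi/9) + 4*exp(-2*I*pi/3) + 2*exp(-8*I*pi/9) + 2*exp(8*I*pi/9) + 4*exp(2*I*pi/3) + 6*exp(2*I*pi/9) + 6*exp(4*I*pi/9))] = 117/9 = 13.
(Exp terms are combined using exp(i*s)*conj(exp(i*t)) = exp(i*(s-t)), and sums of them are collapsed using the identity that for every m > 1 the m distinct m-th roots of unity sum to 0, e.g. 1 + exp(2*I*pi/3) + exp(-2*I*pi/3) = 0.)
A character is irreducible iff <chi, chi> = 1, so this representation is reducible.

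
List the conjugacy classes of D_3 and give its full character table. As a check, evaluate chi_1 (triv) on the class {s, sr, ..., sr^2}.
Conjugacy classes: {e} of size 1, {r^1, r^2} of size 2, {s, sr, ..., sr^2} of size 3.
Character table:
  irrep \ class              {e} (size 1)  {r^1, r^2} (size 2)  {s, sr, ..., sr^2} (size 3)
  chi_1 (triv)               1             1                    1                          
  chi_2 (sign: r->1, s->-1)  1             1                    -1                         
  chi_3 (2d, j=1)            2             -1                   0                          

Spot check: chi_1 (triv) on {s, sr, ..., sr^2} = 1.

Reasoning: D_3 has order 2*3 = 6 with 3 conjugacy classes, hence 3 irreducibles. Sum of squared dims 1 + 1 + 4 = 6 = |G|. Linear characters come from the abelianisation; the 2-dimensional irreps have character r^k -> 2*cos(2*pi*j*k/3), reflections -> 0.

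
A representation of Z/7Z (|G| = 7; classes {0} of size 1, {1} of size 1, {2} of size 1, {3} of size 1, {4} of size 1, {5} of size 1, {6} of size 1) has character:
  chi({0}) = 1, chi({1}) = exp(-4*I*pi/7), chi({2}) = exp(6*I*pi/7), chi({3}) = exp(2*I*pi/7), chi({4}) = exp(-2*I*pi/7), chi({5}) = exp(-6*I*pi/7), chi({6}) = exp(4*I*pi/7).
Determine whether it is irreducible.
Irreducible: <chi, chi> = 1.

Details: <chi, chi> = (1/|G|) sum_C |C| * |chi(C)|^2 = (1/7)[1*|1|^2 + 1*|exp(-4*I*pi/7)|^2 + 1*|exp(6*I*pi/7)|^2 + 1*|exp(2*I*pi/7)|^2 + 1*|exp(-2*I*pi/7)|^2 + 1*|exp(-6*I*pi/7)|^2 + 1*|exp(4*I*pi/7)|^2]
  = (1/7)[(1) + (1) + (1) + (1) + (1) + (1) + (1)] = 7/7 = 1.
(Exp terms are combined using exp(i*s)*conj(exp(i*t)) = exp(i*(s-t)), and sums of them are collapsed using the identity that for every m > 1 the m distinct m-th roots of unity sum to 0, e.g. 1 + exp(2*I*pi/3) + exp(-2*I*pi/3) = 0.)
A character is irreducible iff <chi, chi> = 1, so this representation is irreducible.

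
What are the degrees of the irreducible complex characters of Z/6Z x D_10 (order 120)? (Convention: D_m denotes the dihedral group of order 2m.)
Dimensions: 1, 1, 1, 1, 1, 1, 1, 1, 1, 1, 1, 1, 1, 1, 1, 1, 1, 1, 1, 1, 1, 1, 1, 1, 2, 2, 2, 2, 2, 2, 2, 2, 2, 2, 2, 2, 2, 2, 2, 2, 2, 2, 2, 2, 2, 2, 2, 2

Derivation: There are 48 irreducibles (= number of conjugacy classes). Their dimensions d_i satisfy sum d_i^2 = |G| = 120: 1 + 1 + 1 + 1 + 1 + 1 + 1 + 1 + 1 + 1 + 1 + 1 + 1 + 1 + 1 + 1 + 1 + 1 + 1 + 1 + 1 + 1 + 1 + 1 + 4 + 4 + 4 + 4 + 4 + 4 + 4 + 4 + 4 + 4 + 4 + 4 + 4 + 4 + 4 + 4 + 4 + 4 + 4 + 4 + 4 + 4 + 4 + 4 = 120. (For the product with Z/6Z: each of the 6 1-dim characters of Z/6Z tensors with each irrep of D_10, giving 6 copies of each D_10-dimension.)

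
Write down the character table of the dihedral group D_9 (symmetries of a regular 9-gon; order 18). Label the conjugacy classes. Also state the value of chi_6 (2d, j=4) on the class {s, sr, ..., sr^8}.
Conjugacy classes: {e} of size 1, {r^1, r^8} of size 2, {r^2, r^7} of size 2, {r^3, r^6} of size 2, {r^4, r^5} of size 2, {s, sr, ..., sr^8} of size 9.
Character table:
  irrep \ class              {e} (size 1)  {r^1, r^8} (size 2)  {r^2, r^7} (size 2)  {r^3, r^6} (size 2)  {r^4, r^5} (size 2)  {s, sr, ..., sr^8} (size 9)
  chi_1 (triv)               1             1                    1                    1                    1                    1                          
  chi_2 (sign: r->1, s->-1)  1             1                    1                    1                    1                    -1                         
  chi_3 (2d, j=1)            2             2*cos(2*pi/9)        2*cos(4*pi/9)        -1                   -2*cos(pi/9)         0                          
  chi_4 (2d, j=2)            2             2*cos(4*pi/9)        -2*cos(pi/9)         -1                   2*cos(2*pi/9)        0                          
  chi_5 (2d, j=3)            2             -1                   -1                   2                    -1                   0                          
  chi_6 (2d, j=4)            2             -2*cos(pi/9)         2*cos(2*pi/9)        -1                   2*cos(4*pi/9)        0                          

Spot check: chi_6 (2d, j=4) on {s, sr, ..., sr^8} = 0.

Details: D_9 has order 2*9 = 18 with 6 conjugacy classes, hence 6 irreducibles. Sum of squared dims 1 + 1 + 4 + 4 + 4 + 4 = 18 = |G|. Linear characters come from the abelianisation; the 2-dimensional irreps have character r^k -> 2*cos(2*pi*j*k/9), reflections -> 0.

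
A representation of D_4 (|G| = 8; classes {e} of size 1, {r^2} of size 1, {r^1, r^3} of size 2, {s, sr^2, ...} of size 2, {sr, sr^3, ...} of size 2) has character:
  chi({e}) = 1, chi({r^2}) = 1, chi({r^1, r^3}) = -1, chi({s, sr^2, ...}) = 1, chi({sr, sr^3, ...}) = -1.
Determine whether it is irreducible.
Irreducible: <chi, chi> = 1.

Justification: <chi, chi> = (1/|G|) sum_C |C| * |chi(C)|^2 = (1/8)[1*|1|^2 + 1*|1|^2 + 2*|-1|^2 + 2*|1|^2 + 2*|-1|^2]
  = (1/8)[(1) + (1) + (2) + (2) + (2)] = 8/8 = 1.
A character is irreducible iff <chi, chi> = 1, so this representation is irreducible.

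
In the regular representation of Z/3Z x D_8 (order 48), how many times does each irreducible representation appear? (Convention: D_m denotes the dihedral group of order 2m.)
Each irreducible V_i of dimension d_i appears with multiplicity d_i, i.e. rho_reg = (direct sum over all irreducibles V_i) d_i V_i. The irreducible dimensions for Z/3Z x D_8 are 1, 1, 1, 1, 1, 1, 1, 1, 1, 1, 1, 1, 2, 2, 2, 2, 2, 2, 2, 2, 2: 12 irreducibles of dimension 1, each with multiplicity 1; 9 irreducibles of dimension 2, each with multiplicity 2. Total dimension 12*1*1 + 9*2*2 = 48 = |G|.

Justification: General theorem: in the regular representation of a finite group G, each irreducible appears with multiplicity equal to its dimension. Check: dim(rho_reg) = sum d_i^2 = 1 + 1 + 1 + 1 + 1 + 1 + 1 + 1 + 1 + 1 + 1 + 1 + 4 + 4 + 4 + 4 + 4 + 4 + 4 + 4 + 4 = 48 = |G|.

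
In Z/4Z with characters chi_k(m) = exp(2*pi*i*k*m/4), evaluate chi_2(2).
chi_2(2) = zeta_4^4 = 1

Solution. chi_2(2) = zeta_4^(2*2) = zeta_4^4. Since zeta_4^4 = 1, this equals zeta_4^0 = exp(2*pi*i*0/4) = 1.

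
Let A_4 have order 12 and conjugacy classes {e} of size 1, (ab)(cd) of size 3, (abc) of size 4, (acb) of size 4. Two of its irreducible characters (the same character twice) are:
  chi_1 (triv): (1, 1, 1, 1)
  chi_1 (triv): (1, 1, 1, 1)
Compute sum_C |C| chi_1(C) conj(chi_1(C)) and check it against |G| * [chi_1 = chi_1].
Sum = 12 = |G| = 12; so <chi_1, chi_1> = 1 (norm-1 confirms irreducibility).

Compute term by term over conjugacy classes (|C| * chi_1(C) * conj(chi_1(C))):
  1*(1)*conj(1) + 3*(1)*conj(1) + 4*(1)*conj(1) + 4*(1)*conj(1)
  = (1) + (3) + (4) + (4)
  = 12.
(Exp terms are combined using exp(i*s)*conj(exp(i*t)) = exp(i*(s-t)), and sums of them are collapsed using the identity that for every m > 1 the m distinct m-th roots of unity sum to 0, e.g. 1 + exp(2*I*pi/3) + exp(-2*I*pi/3) = 0.)
Dividing by |G| = 12 gives 12/12 = 1, matching the row-orthogonality relation <chi_1, chi_1> = [chi_1 = chi_1].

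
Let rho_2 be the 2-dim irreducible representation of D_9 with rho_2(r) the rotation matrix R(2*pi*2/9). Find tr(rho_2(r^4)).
chi_{rho_2}(r^4) = 2*cos(2*pi*2*4/9) = 2*cos(2*pi/9)

Proof sketch: rho_2(r^4) is rotation by angle 2*pi*2*4/9, whose trace is 2*cos(2*pi*2*4/9) = 2*cos(2*pi/9).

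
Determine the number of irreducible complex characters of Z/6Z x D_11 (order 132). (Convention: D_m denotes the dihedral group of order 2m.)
42

Why: The number of irreducible complex representations of a finite group equals its number of conjugacy classes. For a direct product, #classes(G x H) = #classes(G) * #classes(H). Z/6Z has 6 classes (abelian), D_11 has 7 classes, so 6 * 7 = 42, so Z/6Z x D_11 (order 132) has exactly 42 irreducible complex representations.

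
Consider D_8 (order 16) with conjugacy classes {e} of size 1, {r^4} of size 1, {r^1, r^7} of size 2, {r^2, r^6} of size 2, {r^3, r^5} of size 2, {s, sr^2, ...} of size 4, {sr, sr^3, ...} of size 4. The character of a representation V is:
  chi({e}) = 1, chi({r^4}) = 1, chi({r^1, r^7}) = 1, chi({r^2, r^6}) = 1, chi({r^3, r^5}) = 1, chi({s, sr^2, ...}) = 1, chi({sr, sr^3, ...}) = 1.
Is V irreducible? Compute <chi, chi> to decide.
Irreducible: <chi, chi> = 1.

Details: <chi, chi> = (1/|G|) sum_C |C| * |chi(C)|^2 = (1/16)[1*|1|^2 + 1*|1|^2 + 2*|1|^2 + 2*|1|^2 + 2*|1|^2 + 4*|1|^2 + 4*|1|^2]
  = (1/16)[(1) + (1) + (2) + (2) + (2) + (4) + (4)] = 16/16 = 1.
A character is irreducible iff <chi, chi> = 1, so this representation is irreducible.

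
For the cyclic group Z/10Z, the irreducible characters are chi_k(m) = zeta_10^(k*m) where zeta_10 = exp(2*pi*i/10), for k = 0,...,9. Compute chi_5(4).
chi_5(4) = zeta_10^20 = 1

Explanation: chi_5(4) = zeta_10^(5*4) = zeta_10^20. Since zeta_10^10 = 1, this equals zeta_10^0 = exp(2*pi*i*0/10) = 1.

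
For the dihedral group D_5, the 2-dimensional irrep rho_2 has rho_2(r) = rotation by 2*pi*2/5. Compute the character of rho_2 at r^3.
chi_{rho_2}(r^3) = 2*cos(2*pi*2*3/5) = -1/2 + sqrt(5)/2

Justification: rho_2(r^3) is rotation by angle 2*pi*2*3/5, whose trace is 2*cos(2*pi*2*3/5) = -1/2 + sqrt(5)/2.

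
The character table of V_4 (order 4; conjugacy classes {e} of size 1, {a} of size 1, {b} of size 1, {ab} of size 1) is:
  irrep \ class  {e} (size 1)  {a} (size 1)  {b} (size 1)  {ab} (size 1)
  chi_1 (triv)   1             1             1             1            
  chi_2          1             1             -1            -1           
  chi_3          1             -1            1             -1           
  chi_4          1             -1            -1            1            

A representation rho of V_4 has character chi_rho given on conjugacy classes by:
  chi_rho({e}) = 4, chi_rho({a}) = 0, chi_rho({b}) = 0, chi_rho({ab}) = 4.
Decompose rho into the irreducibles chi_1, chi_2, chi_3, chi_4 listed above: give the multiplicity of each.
Multiplicities: chi_1: 2, chi_2: 0, chi_3: 0, chi_4: 2.

Explanation: Use <chi_rho, chi> = (1/|G|) sum_C |C| * chi_rho(C) * conj(chi(C)) with |G| = 4 for each irreducible chi in the table:
  <chi_rho, chi_1> = (1/4)[1*(4)*conj(1) + 1*(0)*conj(1) + 1*(0)*conj(1) + 1*(4)*conj(1)]
      = (1/4)[(4) + (0) + (0) + (4)] = 8/4 = 2
  <chi_rho, chi_2> = (1/4)[1*(4)*conj(1) + 1*(0)*conj(1) + 1*(0)*conj(-1) + 1*(4)*conj(-1)]
      = (1/4)[(4) + (0) + (0) + (-4)] = 0/4 = 0
  <chi_rho, chi_3> = (1/4)[1*(4)*conj(1) + 1*(0)*conj(-1) + 1*(0)*conj(1) + 1*(4)*conj(-1)]
      = (1/4)[(4) + (0) + (0) + (-4)] = 0/4 = 0
  <chi_rho, chi_4> = (1/4)[1*(4)*conj(1) + 1*(0)*conj(-1) + 1*(0)*conj(-1) + 1*(4)*conj(1)]
      = (1/4)[(4) + (0) + (0) + (4)] = 8/4 = 2
Dimension check: dim(rho) = sum (mult * dim) = 2*1 + 0*1 + 0*1 + 2*1 = 4 = chi_rho(e) = 4.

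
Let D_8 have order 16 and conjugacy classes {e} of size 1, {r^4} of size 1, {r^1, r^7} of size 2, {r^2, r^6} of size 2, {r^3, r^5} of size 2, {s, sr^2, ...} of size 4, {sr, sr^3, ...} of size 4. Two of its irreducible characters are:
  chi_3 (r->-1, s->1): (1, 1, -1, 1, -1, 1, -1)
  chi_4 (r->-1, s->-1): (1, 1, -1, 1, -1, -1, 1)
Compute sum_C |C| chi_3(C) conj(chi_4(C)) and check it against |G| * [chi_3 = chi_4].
Sum = 0; so <chi_3, chi_4> = 0 (distinct irreducibles are orthogonal).

Details: Compute term by term over conjugacy classes (|C| * chi_3(C) * conj(chi_4(C))):
  1*(1)*conj(1) + 1*(1)*conj(1) + 2*(-1)*conj(-1) + 2*(1)*conj(1) + 2*(-1)*conj(-1) + 4*(1)*conj(-1) + 4*(-1)*conj(1)
  = (1) + (1) + (2) + (2) + (2) + (-4) + (-4)
  = 0.
Dividing by |G| = 16 gives 0/16 = 0, matching the row-orthogonality relation <chi_3, chi_4> = [chi_3 = chi_4].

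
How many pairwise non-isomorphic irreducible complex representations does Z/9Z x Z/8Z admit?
72

Proof sketch: The number of irreducible complex representations of a finite group equals its number of conjugacy classes. Z/9Z x Z/8Z is abelian of order 72, so every element is its own conjugacy class: 72 classes, so Z/9Z x Z/8Z (order 72) has exactly 72 irreducible complex representations.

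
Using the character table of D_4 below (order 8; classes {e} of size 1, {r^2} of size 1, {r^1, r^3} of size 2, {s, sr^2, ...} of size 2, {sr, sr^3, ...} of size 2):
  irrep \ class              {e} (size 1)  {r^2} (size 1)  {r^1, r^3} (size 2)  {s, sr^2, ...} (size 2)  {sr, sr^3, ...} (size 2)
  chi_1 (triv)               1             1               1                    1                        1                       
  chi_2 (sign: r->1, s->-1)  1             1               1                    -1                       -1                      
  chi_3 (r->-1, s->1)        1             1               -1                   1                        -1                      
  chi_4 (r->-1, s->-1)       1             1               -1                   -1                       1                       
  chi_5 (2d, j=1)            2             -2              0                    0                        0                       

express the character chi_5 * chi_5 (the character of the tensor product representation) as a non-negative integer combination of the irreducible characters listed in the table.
chi_5 tensor chi_5 = chi_1 + chi_2 + chi_3 + chi_4 (all other irreducibles have multiplicity 0).

Derivation: The character of a tensor product is the pointwise product (chi_5 * chi_5)(C) = chi_5(C) * chi_5(C):
  {e}: (2)*(2), {r^2}: (-2)*(-2), {r^1, r^3}: (0)*(0), {s, sr^2, ...}: (0)*(0), {sr, sr^3, ...}: (0)*(0)
so (chi_5 * chi_5) takes values
  {e} -> 4, {r^2} -> 4, {r^1, r^3} -> 0, {s, sr^2, ...} -> 0, {sr, sr^3, ...} -> 0.
Now take the inner product of this character with each irreducible chi from the table, <chi_5*chi_5, chi> = (1/8) sum_C |C| (chi_5*chi_5)(C) conj(chi(C)):
  <chi_5*chi_5, chi_1> = (1/8)[1*(4)*conj(1) + 1*(4)*conj(1) + 2*(0)*conj(1) + 2*(0)*conj(1) + 2*(0)*conj(1)]
      = (1/8)[(4) + (4) + (0) + (0) + (0)] = 8/8 = 1
  <chi_5*chi_5, chi_2> = (1/8)[1*(4)*conj(1) + 1*(4)*conj(1) + 2*(0)*conj(1) + 2*(0)*conj(-1) + 2*(0)*conj(-1)]
      = (1/8)[(4) + (4) + (0) + (0) + (0)] = 8/8 = 1
  <chi_5*chi_5, chi_3> = (1/8)[1*(4)*conj(1) + 1*(4)*conj(1) + 2*(0)*conj(-1) + 2*(0)*conj(1) + 2*(0)*conj(-1)]
      = (1/8)[(4) + (4) + (0) + (0) + (0)] = 8/8 = 1
  <chi_5*chi_5, chi_4> = (1/8)[1*(4)*conj(1) + 1*(4)*conj(1) + 2*(0)*conj(-1) + 2*(0)*conj(-1) + 2*(0)*conj(1)]
      = (1/8)[(4) + (4) + (0) + (0) + (0)] = 8/8 = 1
  <chi_5*chi_5, chi_5> = (1/8)[1*(4)*conj(2) + 1*(4)*conj(-2) + 2*(0)*conj(0) + 2*(0)*conj(0) + 2*(0)*conj(0)]
      = (1/8)[(8) + (-8) + (0) + (0) + (0)] = 0/8 = 0
Hence the multiplicities are chi_1: 1, chi_2: 1, chi_3: 1, chi_4: 1. Dimension check: dim(chi_5)*dim(chi_5) = 2*2 = 4 and sum (mult * dim) = 1*1 + 1*1 + 1*1 + 1*1 = 4.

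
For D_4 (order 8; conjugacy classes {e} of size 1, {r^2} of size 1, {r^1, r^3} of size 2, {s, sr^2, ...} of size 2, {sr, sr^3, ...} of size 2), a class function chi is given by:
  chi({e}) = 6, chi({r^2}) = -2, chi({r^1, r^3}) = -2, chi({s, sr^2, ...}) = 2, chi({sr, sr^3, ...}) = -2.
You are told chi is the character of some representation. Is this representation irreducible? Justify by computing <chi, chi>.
Not irreducible (reducible): <chi, chi> = 8 > 1.

Argument: <chi, chi> = (1/|G|) sum_C |C| * |chi(C)|^2 = (1/8)[1*|6|^2 + 1*|-2|^2 + 2*|-2|^2 + 2*|2|^2 + 2*|-2|^2]
  = (1/8)[(36) + (4) + (8) + (8) + (8)] = 64/8 = 8.
A character is irreducible iff <chi, chi> = 1, so this representation is reducible.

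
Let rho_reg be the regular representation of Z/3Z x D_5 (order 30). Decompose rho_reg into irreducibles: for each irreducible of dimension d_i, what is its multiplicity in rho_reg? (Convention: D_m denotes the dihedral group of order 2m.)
Each irreducible V_i of dimension d_i appears with multiplicity d_i, i.e. rho_reg = (direct sum over all irreducibles V_i) d_i V_i. The irreducible dimensions for Z/3Z x D_5 are 1, 1, 1, 1, 1, 1, 2, 2, 2, 2, 2, 2: 6 irreducibles of dimension 1, each with multiplicity 1; 6 irreducibles of dimension 2, each with multiplicity 2. Total dimension 6*1*1 + 6*2*2 = 30 = |G|.

Details: General theorem: in the regular representation of a finite group G, each irreducible appears with multiplicity equal to its dimension. Check: dim(rho_reg) = sum d_i^2 = 1 + 1 + 1 + 1 + 1 + 1 + 4 + 4 + 4 + 4 + 4 + 4 = 30 = |G|.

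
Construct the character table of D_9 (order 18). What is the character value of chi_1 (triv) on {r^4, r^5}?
Conjugacy classes: {e} of size 1, {r^1, r^8} of size 2, {r^2, r^7} of size 2, {r^3, r^6} of size 2, {r^4, r^5} of size 2, {s, sr, ..., sr^8} of size 9.
Character table:
  irrep \ class              {e} (size 1)  {r^1, r^8} (size 2)  {r^2, r^7} (size 2)  {r^3, r^6} (size 2)  {r^4, r^5} (size 2)  {s, sr, ..., sr^8} (size 9)
  chi_1 (triv)               1             1                    1                    1                    1                    1                          
  chi_2 (sign: r->1, s->-1)  1             1                    1                    1                    1                    -1                         
  chi_3 (2d, j=1)            2             2*cos(2*pi/9)        2*cos(4*pi/9)        -1                   -2*cos(pi/9)         0                          
  chi_4 (2d, j=2)            2             2*cos(4*pi/9)        -2*cos(pi/9)         -1                   2*cos(2*pi/9)        0                          
  chi_5 (2d, j=3)            2             -1                   -1                   2                    -1                   0                          
  chi_6 (2d, j=4)            2             -2*cos(pi/9)         2*cos(2*pi/9)        -1                   2*cos(4*pi/9)        0                          

Spot check: chi_1 (triv) on {r^4, r^5} = 1.

Reasoning: D_9 has order 2*9 = 18 with 6 conjugacy classes, hence 6 irreducibles. Sum of squared dims 1 + 1 + 4 + 4 + 4 + 4 = 18 = |G|. Linear characters come from the abelianisation; the 2-dimensional irreps have character r^k -> 2*cos(2*pi*j*k/9), reflections -> 0.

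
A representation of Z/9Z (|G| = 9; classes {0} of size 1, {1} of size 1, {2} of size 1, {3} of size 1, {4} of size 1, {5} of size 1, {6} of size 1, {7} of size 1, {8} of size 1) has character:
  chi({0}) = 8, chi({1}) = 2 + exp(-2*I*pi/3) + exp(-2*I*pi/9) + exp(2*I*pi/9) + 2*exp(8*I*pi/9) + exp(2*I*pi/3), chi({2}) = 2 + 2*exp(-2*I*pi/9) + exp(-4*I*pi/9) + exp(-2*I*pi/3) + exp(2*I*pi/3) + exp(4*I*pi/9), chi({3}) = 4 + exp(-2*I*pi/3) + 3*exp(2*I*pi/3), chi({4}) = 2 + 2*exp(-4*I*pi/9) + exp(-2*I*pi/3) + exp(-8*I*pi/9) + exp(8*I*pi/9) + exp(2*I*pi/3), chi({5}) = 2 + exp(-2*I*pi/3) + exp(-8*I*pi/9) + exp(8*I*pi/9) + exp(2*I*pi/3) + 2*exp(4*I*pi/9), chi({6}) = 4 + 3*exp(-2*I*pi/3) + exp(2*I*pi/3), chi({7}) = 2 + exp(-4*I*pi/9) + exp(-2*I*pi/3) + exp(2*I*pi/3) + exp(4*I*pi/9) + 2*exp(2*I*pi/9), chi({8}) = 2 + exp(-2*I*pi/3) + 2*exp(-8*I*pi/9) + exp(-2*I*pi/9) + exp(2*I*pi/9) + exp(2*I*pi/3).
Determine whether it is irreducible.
Not irreducible (reducible): <chi, chi> = 12 > 1.

Argument: <chi, chi> = (1/|G|) sum_C |C| * |chi(C)|^2 = (1/9)[1*|8|^2 + 1*|2 + exp(-2*I*pi/3) + exp(-2*I*pi/9) + exp(2*I*pi/9) + 2*exp(8*I*pi/9) + exp(2*I*pi/3)|^2 + 1*|2 + 2*exp(-2*I*pi/9) + exp(-4*I*pi/9) + exp(-2*I*pi/3) + exp(2*I*pi/3) + exp(4*I*pi/9)|^2 + 1*|4 + exp(-2*I*pi/3) + 3*exp(2*I*pi/3)|^2 + 1*|2 + 2*exp(-4*I*pi/9) + exp(-2*I*pi/3) + exp(-8*I*pi/9) + exp(8*I*pi/9) + exp(2*I*pi/3)|^2 + 1*|2 + exp(-2*I*pi/3) + exp(-8*I*pi/9) + exp(8*I*pi/9) + exp(2*I*pi/3) + 2*exp(4*I*pi/9)|^2 + 1*|4 + 3*exp(-2*I*pi/3) + exp(2*I*pi/3)|^2 + 1*|2 + exp(-4*I*pi/9) + exp(-2*I*pi/3) + exp(2*I*pi/3) + exp(4*I*pi/9) + 2*exp(2*I*pi/9)|^2 + 1*|2 + exp(-2*I*pi/3) + 2*exp(-8*I*pi/9) + exp(-2*I*pi/9) + exp(2*I*pi/9) + exp(2*I*pi/3)|^2]
  = (1/9)[(64) + (12 + 7*exp(-2*I*pi/3) + 5*exp(-4*I*pi/9) + 6*exp(-2*I*pi/9) + 8*exp(-8*I*pi/9) + 8*exp(8*I*pi/9) + 6*exp(2*I*pi/9) + 5*exp(4*I*pi/9) + 7*exp(2*I*pi/3)) + (12 + 7*exp(-2*I*pi/3) + 6*exp(-4*I*pi/9) + 8*exp(-2*I*pi/9) + 5*exp(-8*I*pi/9) + 5*exp(8*I*pi/9) + 8*exp(2*I*pi/9) + 6*exp(4*I*pi/9) + 7*exp(2*I*pi/3)) + (7) + (12 + 8*exp(-4*I*pi/9) + 7*exp(-2*I*pi/3) + 5*exp(-2*I*pi/9) + 6*exp(-8*I*pi/9) + 6*exp(8*I*pi/9) + 5*exp(2*I*pi/9) + 7*exp(2*I*pi/3) + 8*exp(4*I*pi/9)) + (12 + 8*exp(-4*I*pi/9) + 7*exp(-2*I*pi/3) + 5*exp(-2*I*pi/9) + 6*exp(-8*I*pi/9) + 6*exp(8*I*pi/9) + 5*exp(2*I*pi/9) + 7*exp(2*I*pi/3) + 8*exp(4*I*pi/9)) + (7) + (12 + 7*exp(-2*I*pi/3) + 6*exp(-4*I*pi/9) + 8*exp(-2*I*pi/9) + 5*exp(-8*I*pi/9) + 5*exp(8*I*pi/9) + 8*exp(2*I*pi/9) + 6*exp(4*I*pi/9) + 7*exp(2*I*pi/3)) + (12 + 7*exp(-2*I*pi/3) + 5*exp(-4*I*pi/9) + 6*exp(-2*I*pi/9) + 8*exp(-8*I*pi/9) + 8*exp(8*I*pi/9) + 6*exp(2*I*pi/9) + 5*exp(4*I*pi/9) + 7*exp(2*I*pi/3))] = 108/9 = 12.
(Exp terms are combined using exp(i*s)*conj(exp(i*t)) = exp(i*(s-t)), and sums of them are collapsed using the identity that for every m > 1 the m distinct m-th roots of unity sum to 0, e.g. 1 + exp(2*I*pi/3) + exp(-2*I*pi/3) = 0.)
A character is irreducible iff <chi, chi> = 1, so this representation is reducible.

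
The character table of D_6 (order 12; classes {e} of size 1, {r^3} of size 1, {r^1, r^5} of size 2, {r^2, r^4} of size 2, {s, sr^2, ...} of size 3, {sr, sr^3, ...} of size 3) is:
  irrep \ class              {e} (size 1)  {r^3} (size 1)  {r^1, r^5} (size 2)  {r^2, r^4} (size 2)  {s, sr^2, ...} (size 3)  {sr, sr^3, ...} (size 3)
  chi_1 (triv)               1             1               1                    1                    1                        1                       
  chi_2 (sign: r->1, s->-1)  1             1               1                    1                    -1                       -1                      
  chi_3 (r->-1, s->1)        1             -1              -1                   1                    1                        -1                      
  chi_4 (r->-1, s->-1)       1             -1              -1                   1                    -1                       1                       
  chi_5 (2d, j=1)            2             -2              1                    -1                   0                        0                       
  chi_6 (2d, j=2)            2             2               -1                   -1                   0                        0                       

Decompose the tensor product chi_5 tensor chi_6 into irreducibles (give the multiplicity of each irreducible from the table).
chi_5 tensor chi_6 = chi_3 + chi_4 + chi_5 (all other irreducibles have multiplicity 0).

Explanation: The character of a tensor product is the pointwise product (chi_5 * chi_6)(C) = chi_5(C) * chi_6(C):
  {e}: (2)*(2), {r^3}: (-2)*(2), {r^1, r^5}: (1)*(-1), {r^2, r^4}: (-1)*(-1), {s, sr^2, ...}: (0)*(0), {sr, sr^3, ...}: (0)*(0)
so (chi_5 * chi_6) takes values
  {e} -> 4, {r^3} -> -4, {r^1, r^5} -> -1, {r^2, r^4} -> 1, {s, sr^2, ...} -> 0, {sr, sr^3, ...} -> 0.
Now take the inner product of this character with each irreducible chi from the table, <chi_5*chi_6, chi> = (1/12) sum_C |C| (chi_5*chi_6)(C) conj(chi(C)):
  <chi_5*chi_6, chi_1> = (1/12)[1*(4)*conj(1) + 1*(-4)*conj(1) + 2*(-1)*conj(1) + 2*(1)*conj(1) + 3*(0)*conj(1) + 3*(0)*conj(1)]
      = (1/12)[(4) + (-4) + (-2) + (2) + (0) + (0)] = 0/12 = 0
  <chi_5*chi_6, chi_2> = (1/12)[1*(4)*conj(1) + 1*(-4)*conj(1) + 2*(-1)*conj(1) + 2*(1)*conj(1) + 3*(0)*conj(-1) + 3*(0)*conj(-1)]
      = (1/12)[(4) + (-4) + (-2) + (2) + (0) + (0)] = 0/12 = 0
  <chi_5*chi_6, chi_3> = (1/12)[1*(4)*conj(1) + 1*(-4)*conj(-1) + 2*(-1)*conj(-1) + 2*(1)*conj(1) + 3*(0)*conj(1) + 3*(0)*conj(-1)]
      = (1/12)[(4) + (4) + (2) + (2) + (0) + (0)] = 12/12 = 1
  <chi_5*chi_6, chi_4> = (1/12)[1*(4)*conj(1) + 1*(-4)*conj(-1) + 2*(-1)*conj(-1) + 2*(1)*conj(1) + 3*(0)*conj(-1) + 3*(0)*conj(1)]
      = (1/12)[(4) + (4) + (2) + (2) + (0) + (0)] = 12/12 = 1
  <chi_5*chi_6, chi_5> = (1/12)[1*(4)*conj(2) + 1*(-4)*conj(-2) + 2*(-1)*conj(1) + 2*(1)*conj(-1) + 3*(0)*conj(0) + 3*(0)*conj(0)]
      = (1/12)[(8) + (8) + (-2) + (-2) + (0) + (0)] = 12/12 = 1
  <chi_5*chi_6, chi_6> = (1/12)[1*(4)*conj(2) + 1*(-4)*conj(2) + 2*(-1)*conj(-1) + 2*(1)*conj(-1) + 3*(0)*conj(0) + 3*(0)*conj(0)]
      = (1/12)[(8) + (-8) + (2) + (-2) + (0) + (0)] = 0/12 = 0
Hence the multiplicities are chi_3: 1, chi_4: 1, chi_5: 1. Dimension check: dim(chi_5)*dim(chi_6) = 2*2 = 4 and sum (mult * dim) = 1*1 + 1*1 + 1*2 = 4.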